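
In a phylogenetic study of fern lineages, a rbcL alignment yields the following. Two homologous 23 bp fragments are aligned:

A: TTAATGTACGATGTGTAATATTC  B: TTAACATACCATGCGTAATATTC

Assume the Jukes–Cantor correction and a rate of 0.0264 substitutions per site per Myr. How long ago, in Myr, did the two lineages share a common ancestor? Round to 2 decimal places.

3.75

The sequences differ at 4 of 23 sites (5, 6, 10, 14), so p = 4/23 ≈ 0.173913.
d = −(3/4) ln(1 − 4p/3) = −0.75 ln(1 − 0.231884) = −0.75 ln(0.768116)
  = −0.75 × (-0.263815) = 0.197861 substitutions/site.
Under a molecular clock d = 2μt, so t = d/(2μ) = 0.197861 / (2 × 0.0264) = 3.75 Myr.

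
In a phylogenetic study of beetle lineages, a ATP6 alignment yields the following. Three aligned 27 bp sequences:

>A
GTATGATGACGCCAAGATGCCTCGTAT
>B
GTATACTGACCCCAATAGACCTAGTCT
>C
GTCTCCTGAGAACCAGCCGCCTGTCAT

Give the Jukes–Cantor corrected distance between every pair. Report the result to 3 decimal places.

A–B: 8/27 sites differ → p ≈ 0.296296, d = −0.75 ln(1 − 0.395061) = 0.376971 ≈ 0.377.
A–C: 12/27 sites differ → p ≈ 0.444444, d = −0.75 ln(1 − 0.592592) = 0.673455 ≈ 0.673.
B–C: 14/27 sites differ → p ≈ 0.518519, d = −0.75 ln(1 − 0.691359) = 0.881682 ≈ 0.882.

d(A,B) = 0.377, d(A,C) = 0.673, d(B,C) = 0.882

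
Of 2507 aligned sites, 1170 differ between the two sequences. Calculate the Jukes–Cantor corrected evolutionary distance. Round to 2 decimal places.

0.73

p = 1170/2507 ≈ 0.466693.
d = −(3/4) ln(1 − 4p/3) = −0.75 ln(1 − 0.622257) = −0.75 ln(0.377743)
  = −0.75 × (-0.973541) = 0.730156 substitutions/site.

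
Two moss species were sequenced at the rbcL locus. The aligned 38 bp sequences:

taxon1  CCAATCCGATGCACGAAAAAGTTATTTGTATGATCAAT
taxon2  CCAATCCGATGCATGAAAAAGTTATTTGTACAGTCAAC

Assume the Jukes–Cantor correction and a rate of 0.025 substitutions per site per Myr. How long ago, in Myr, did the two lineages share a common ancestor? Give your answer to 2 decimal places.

2.89

The sequences differ at 5 of 38 sites (14, 31, 32, 33, 38), so p = 5/38 ≈ 0.131579.
d = −(3/4) ln(1 − 4p/3) = −0.75 ln(1 − 0.175439) = −0.75 ln(0.824561)
  = −0.75 × (-0.192904) = 0.144678 substitutions/site.
Under a molecular clock d = 2μt, so t = d/(2μ) = 0.144678 / (2 × 0.025) = 2.89 Myr.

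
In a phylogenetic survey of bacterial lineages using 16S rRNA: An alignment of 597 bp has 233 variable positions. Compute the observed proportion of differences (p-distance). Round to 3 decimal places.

0.390

p = 233/597 = 0.390284… ≈ 0.390 (to 3 d.p.).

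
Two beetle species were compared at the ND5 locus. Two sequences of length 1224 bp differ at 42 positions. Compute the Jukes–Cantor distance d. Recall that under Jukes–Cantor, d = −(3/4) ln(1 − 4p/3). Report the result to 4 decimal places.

p = 42/1224 ≈ 0.034314.
d = −(3/4) ln(1 − 4p/3) = −0.75 ln(1 − 0.045752) = −0.75 ln(0.954248)
  = −0.75 × (-0.046832) = 0.035124 substitutions/site.

0.0351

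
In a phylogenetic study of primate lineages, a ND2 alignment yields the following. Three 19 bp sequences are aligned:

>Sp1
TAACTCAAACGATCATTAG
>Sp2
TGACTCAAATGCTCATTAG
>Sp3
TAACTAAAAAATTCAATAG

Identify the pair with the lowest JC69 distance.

Sp1–Sp2: 3/19 differ, p = 0.158, d = 0.177.
Sp1–Sp3: 5/19 differ, p = 0.263, d = 0.324.
Sp2–Sp3: 6/19 differ, p = 0.316, d = 0.410.
The smallest distance is between Sp1 and Sp2.

Sp1 and Sp2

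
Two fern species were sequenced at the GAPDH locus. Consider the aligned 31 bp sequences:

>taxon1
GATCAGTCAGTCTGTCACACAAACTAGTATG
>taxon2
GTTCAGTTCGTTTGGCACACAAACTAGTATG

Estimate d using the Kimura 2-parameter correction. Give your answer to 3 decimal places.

Of 31 sites, 2 differences are transitions and 3 are transversions, so P = 2/31 ≈ 0.064516 and Q = 3/31 ≈ 0.096774.
Under the Kimura two-parameter model, d = −½ ln(1 − 2P − Q) − ¼ ln(1 − 2Q).
1 − 2P − Q = 0.774194, giving −½ ln(0.774194) = 0.127966.
1 − 2Q = 0.806452, giving −¼ ln(0.806452) = 0.053778.
d = 0.127966 + 0.053778 = 0.181744.

0.182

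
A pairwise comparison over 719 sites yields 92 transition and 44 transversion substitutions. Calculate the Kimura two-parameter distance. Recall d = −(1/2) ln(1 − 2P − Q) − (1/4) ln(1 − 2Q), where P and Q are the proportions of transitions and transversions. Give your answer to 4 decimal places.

P = 92/719 ≈ 0.127955 and Q = 44/719 ≈ 0.061196.
Under the Kimura two-parameter model, d = −½ ln(1 − 2P − Q) − ¼ ln(1 − 2Q).
1 − 2P − Q = 0.682894, giving −½ ln(0.682894) = 0.190708.
1 − 2Q = 0.877608, giving −¼ ln(0.877608) = 0.032639.
d = 0.190708 + 0.032639 = 0.223347.

0.2233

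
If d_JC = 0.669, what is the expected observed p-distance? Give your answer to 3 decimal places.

p = (3/4)(1 − e^(−4d/3)) = 0.75 × (1 − e^(-0.892)) = 0.75 × (1 − 0.409835) = 0.442624.

0.443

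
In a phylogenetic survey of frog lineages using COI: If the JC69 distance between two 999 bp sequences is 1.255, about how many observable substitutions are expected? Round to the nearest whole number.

609

Invert JC69: p = (3/4)(1 − e^(−4d/3)) = 0.75 × (1 − e^(-1.673333)) = 0.75 × (1 − 0.187621) = 0.609284.
Expected differing sites = pL ≈ 0.609284 × 999 = 608.674716 ≈ 609.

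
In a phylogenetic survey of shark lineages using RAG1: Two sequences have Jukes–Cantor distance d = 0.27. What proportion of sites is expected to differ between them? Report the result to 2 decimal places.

p = (3/4)(1 − e^(−4d/3)) = 0.75 × (1 − e^(-0.36)) = 0.75 × (1 − 0.697676) = 0.226743.

0.23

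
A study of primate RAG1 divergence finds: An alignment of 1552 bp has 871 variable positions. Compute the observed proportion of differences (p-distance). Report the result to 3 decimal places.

0.561

p = 871/1552 = 0.561211… ≈ 0.561 (to 3 d.p.).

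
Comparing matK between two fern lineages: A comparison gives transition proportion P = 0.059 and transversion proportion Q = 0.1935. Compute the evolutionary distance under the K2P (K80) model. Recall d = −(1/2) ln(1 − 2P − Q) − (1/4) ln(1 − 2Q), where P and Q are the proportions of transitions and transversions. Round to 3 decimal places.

0.309

Under the Kimura two-parameter model, d = −½ ln(1 − 2P − Q) − ¼ ln(1 − 2Q).
1 − 2P − Q = 0.6885, giving −½ ln(0.6885) = 0.186620.
1 − 2Q = 0.613, giving −¼ ln(0.613) = 0.122348.
d = 0.186620 + 0.122348 = 0.308968.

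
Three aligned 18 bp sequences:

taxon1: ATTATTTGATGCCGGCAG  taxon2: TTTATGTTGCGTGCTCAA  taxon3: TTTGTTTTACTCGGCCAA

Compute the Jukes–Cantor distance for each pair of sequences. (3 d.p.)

d(taxon1,taxon2) = 1.012, d(taxon1,taxon3) = 0.673, d(taxon2,taxon3) = 0.548

taxon1–taxon2: 10/18 sites differ → p ≈ 0.555556, d = −0.75 ln(1 − 0.740741) = 1.012446 ≈ 1.012.
taxon1–taxon3: 8/18 sites differ → p ≈ 0.444444, d = −0.75 ln(1 − 0.592592) = 0.673455 ≈ 0.673.
taxon2–taxon3: 7/18 sites differ → p ≈ 0.388889, d = −0.75 ln(1 − 0.518519) = 0.548166 ≈ 0.548.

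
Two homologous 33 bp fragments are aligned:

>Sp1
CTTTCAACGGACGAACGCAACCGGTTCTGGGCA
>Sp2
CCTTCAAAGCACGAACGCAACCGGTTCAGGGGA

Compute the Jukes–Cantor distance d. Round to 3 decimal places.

0.169

The sequences differ at 5 of 33 sites (2, 8, 10, 28, 32), so p = 5/33 ≈ 0.151515.
d = −(3/4) ln(1 − 4p/3) = −0.75 ln(1 − 0.20202) = −0.75 ln(0.79798)
  = −0.75 × (-0.225672) = 0.169254 substitutions/site.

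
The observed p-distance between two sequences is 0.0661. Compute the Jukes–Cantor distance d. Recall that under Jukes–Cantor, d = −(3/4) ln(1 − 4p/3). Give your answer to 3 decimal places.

0.069

d = −(3/4) ln(1 − 4p/3) = −0.75 ln(1 − 0.088133) = −0.75 ln(0.911867)
  = −0.75 × (-0.092261) = 0.069196 substitutions/site.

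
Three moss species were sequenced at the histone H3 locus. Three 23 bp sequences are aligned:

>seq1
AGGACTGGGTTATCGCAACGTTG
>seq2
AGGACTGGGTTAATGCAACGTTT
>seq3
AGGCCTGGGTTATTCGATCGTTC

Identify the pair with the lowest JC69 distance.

seq1 and seq2

seq1–seq2: 3/23 differ, p = 0.130, d = 0.143.
seq1–seq3: 6/23 differ, p = 0.261, d = 0.321.
seq2–seq3: 6/23 differ, p = 0.261, d = 0.321.
The smallest distance is between seq1 and seq2.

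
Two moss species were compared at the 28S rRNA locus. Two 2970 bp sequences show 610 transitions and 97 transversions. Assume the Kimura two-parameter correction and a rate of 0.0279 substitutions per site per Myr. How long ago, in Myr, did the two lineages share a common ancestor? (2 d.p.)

P = 610/2970 ≈ 0.205387 and Q = 97/2970 ≈ 0.03266.
Under the Kimura two-parameter model, d = −½ ln(1 − 2P − Q) − ¼ ln(1 − 2Q).
1 − 2P − Q = 0.556566, giving −½ ln(0.556566) = 0.292985.
1 − 2Q = 0.93468, giving −¼ ln(0.93468) = 0.016888.
d = 0.292985 + 0.016888 = 0.309873.
Under a molecular clock d = 2μt, so t = d/(2μ) = 0.309873 / (2 × 0.0279) = 5.55 Myr.

5.55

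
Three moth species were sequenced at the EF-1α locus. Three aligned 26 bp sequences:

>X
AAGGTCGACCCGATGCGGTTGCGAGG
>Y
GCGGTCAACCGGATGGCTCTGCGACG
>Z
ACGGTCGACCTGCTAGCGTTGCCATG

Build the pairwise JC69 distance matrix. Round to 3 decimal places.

d(X,Y) = 0.464, d(X,Z) = 0.396, d(Y,Z) = 0.464

X–Y: 9/26 sites differ → p ≈ 0.346154, d = −0.75 ln(1 − 0.461539) = 0.464280 ≈ 0.464.
X–Z: 8/26 sites differ → p ≈ 0.307692, d = −0.75 ln(1 − 0.410256) = 0.396050 ≈ 0.396.
Y–Z: 9/26 sites differ → p ≈ 0.346154, d = −0.75 ln(1 − 0.461539) = 0.464280 ≈ 0.464.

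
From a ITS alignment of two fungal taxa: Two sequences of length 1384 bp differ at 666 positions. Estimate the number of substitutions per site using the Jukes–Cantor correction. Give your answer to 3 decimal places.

p = 666/1384 ≈ 0.481214.
d = −(3/4) ln(1 − 4p/3) = −0.75 ln(1 − 0.641619) = −0.75 ln(0.358381)
  = −0.75 × (-1.026159) = 0.769619 substitutions/site.

0.770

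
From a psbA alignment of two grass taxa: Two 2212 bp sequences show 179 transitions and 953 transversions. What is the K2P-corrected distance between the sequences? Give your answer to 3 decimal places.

P = 179/2212 ≈ 0.080922 and Q = 953/2212 ≈ 0.430832.
Under the Kimura two-parameter model, d = −½ ln(1 − 2P − Q) − ¼ ln(1 − 2Q).
1 − 2P − Q = 0.407324, giving −½ ln(0.407324) = 0.449073.
1 − 2Q = 0.138336, giving −¼ ln(0.138336) = 0.494517.
d = 0.449073 + 0.494517 = 0.943590.

0.944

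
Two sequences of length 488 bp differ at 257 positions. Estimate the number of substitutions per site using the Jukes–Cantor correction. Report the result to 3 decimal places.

0.908

p = 257/488 ≈ 0.526639.
d = −(3/4) ln(1 − 4p/3) = −0.75 ln(1 − 0.702185) = −0.75 ln(0.297815)
  = −0.75 × (-1.211283) = 0.908462 substitutions/site.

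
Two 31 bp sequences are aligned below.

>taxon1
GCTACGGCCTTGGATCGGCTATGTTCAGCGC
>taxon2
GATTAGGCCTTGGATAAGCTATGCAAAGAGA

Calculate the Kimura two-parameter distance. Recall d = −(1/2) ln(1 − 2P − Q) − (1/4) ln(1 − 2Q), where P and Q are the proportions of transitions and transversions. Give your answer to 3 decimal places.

Of 31 sites, 2 differences are transitions and 8 are transversions, so P = 2/31 ≈ 0.064516 and Q = 8/31 ≈ 0.258065.
Under the Kimura two-parameter model, d = −½ ln(1 − 2P − Q) − ¼ ln(1 − 2Q).
1 − 2P − Q = 0.612903, giving −½ ln(0.612903) = 0.244774.
1 − 2Q = 0.48387, giving −¼ ln(0.48387) = 0.181485.
d = 0.244774 + 0.181485 = 0.426259.

0.426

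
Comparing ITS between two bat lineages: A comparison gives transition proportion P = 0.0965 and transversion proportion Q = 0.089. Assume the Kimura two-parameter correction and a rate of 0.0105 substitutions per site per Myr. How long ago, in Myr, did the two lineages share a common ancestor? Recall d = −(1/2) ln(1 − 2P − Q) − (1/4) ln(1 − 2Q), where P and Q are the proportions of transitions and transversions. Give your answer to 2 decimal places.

Under the Kimura two-parameter model, d = −½ ln(1 − 2P − Q) − ¼ ln(1 − 2Q).
1 − 2P − Q = 0.718, giving −½ ln(0.718) = 0.165643.
1 − 2Q = 0.822, giving −¼ ln(0.822) = 0.049004.
d = 0.165643 + 0.049004 = 0.214647.
Under a molecular clock d = 2μt, so t = d/(2μ) = 0.214647 / (2 × 0.0105) = 10.22 Myr.

10.22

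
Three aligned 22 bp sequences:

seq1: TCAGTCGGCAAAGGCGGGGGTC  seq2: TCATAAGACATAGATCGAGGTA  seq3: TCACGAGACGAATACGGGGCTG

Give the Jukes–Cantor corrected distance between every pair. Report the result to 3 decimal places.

d(seq1,seq2) = 0.699, d(seq1,seq3) = 0.591, d(seq2,seq3) = 0.699

seq1–seq2: 10/22 sites differ → p ≈ 0.454545, d = −0.75 ln(1 − 0.60606) = 0.698667 ≈ 0.699.
seq1–seq3: 9/22 sites differ → p ≈ 0.409091, d = −0.75 ln(1 − 0.545455) = 0.591344 ≈ 0.591.
seq2–seq3: 10/22 sites differ → p ≈ 0.454545, d = −0.75 ln(1 − 0.60606) = 0.698667 ≈ 0.699.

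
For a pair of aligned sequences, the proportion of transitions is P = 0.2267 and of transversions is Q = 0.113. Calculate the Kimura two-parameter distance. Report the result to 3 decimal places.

Under the Kimura two-parameter model, d = −½ ln(1 − 2P − Q) − ¼ ln(1 − 2Q).
1 − 2P − Q = 0.4336, giving −½ ln(0.4336) = 0.417816.
1 − 2Q = 0.774, giving −¼ ln(0.774) = 0.064046.
d = 0.417816 + 0.064046 = 0.481862.

0.482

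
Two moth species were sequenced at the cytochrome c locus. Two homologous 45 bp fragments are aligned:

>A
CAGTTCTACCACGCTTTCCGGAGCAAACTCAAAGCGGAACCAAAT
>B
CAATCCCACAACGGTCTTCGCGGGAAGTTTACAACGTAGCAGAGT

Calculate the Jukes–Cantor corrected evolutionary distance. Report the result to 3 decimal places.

0.673

The sequences differ at 20 of 45 sites, so p = 20/45 ≈ 0.444444.
d = −(3/4) ln(1 − 4p/3) = −0.75 ln(1 − 0.592592) = −0.75 ln(0.407408)
  = −0.75 × (-0.897940) = 0.673455 substitutions/site.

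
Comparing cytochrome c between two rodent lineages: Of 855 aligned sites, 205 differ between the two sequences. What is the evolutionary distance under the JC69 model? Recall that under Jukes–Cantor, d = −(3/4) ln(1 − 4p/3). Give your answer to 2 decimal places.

p = 205/855 ≈ 0.239766.
d = −(3/4) ln(1 − 4p/3) = −0.75 ln(1 − 0.319688) = −0.75 ln(0.680312)
  = −0.75 × (-0.385204) = 0.288903 substitutions/site.

0.29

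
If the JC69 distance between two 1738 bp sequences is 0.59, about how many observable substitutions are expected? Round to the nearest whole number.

710

Invert JC69: p = (3/4)(1 − e^(−4d/3)) = 0.75 × (1 − e^(-0.786667)) = 0.75 × (1 − 0.455360) = 0.408480.
Expected differing sites = pL ≈ 0.408480 × 1738 = 709.93824 ≈ 710.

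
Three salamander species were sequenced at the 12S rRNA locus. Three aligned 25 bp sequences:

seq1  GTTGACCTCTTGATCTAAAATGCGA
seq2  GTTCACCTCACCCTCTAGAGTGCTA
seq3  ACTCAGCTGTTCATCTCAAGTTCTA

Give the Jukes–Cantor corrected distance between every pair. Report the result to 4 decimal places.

d(seq1,seq2) = 0.4172, d(seq1,seq3) = 0.5716, d(seq2,seq3) = 0.5716

seq1–seq2: 8/25 sites differ → p = 0.32, d = −0.75 ln(1 − 0.426667) = 0.417216 ≈ 0.4172.
seq1–seq3: 10/25 sites differ → p = 0.4, d = −0.75 ln(1 − 0.533333) = 0.571605 ≈ 0.5716.
seq2–seq3: 10/25 sites differ → p = 0.4, d = −0.75 ln(1 − 0.533333) = 0.571605 ≈ 0.5716.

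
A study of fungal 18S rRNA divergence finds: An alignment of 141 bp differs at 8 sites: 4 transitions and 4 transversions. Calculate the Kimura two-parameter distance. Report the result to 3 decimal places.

P = 4/141 ≈ 0.028369 and Q = 4/141 ≈ 0.028369.
Under the Kimura two-parameter model, d = −½ ln(1 − 2P − Q) − ¼ ln(1 − 2Q).
1 − 2P − Q = 0.914893, giving −½ ln(0.914893) = 0.044474.
1 − 2Q = 0.943262, giving −¼ ln(0.943262) = 0.014603.
d = 0.044474 + 0.014603 = 0.059077.

0.059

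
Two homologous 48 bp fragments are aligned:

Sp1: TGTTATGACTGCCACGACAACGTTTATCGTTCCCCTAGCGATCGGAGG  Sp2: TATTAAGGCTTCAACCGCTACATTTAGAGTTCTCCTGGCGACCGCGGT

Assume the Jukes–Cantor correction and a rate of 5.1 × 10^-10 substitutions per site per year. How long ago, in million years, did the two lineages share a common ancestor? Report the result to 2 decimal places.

469.91

The sequences differ at 17 of 48 sites, so p = 17/48 ≈ 0.354167.
d = −(3/4) ln(1 − 4p/3) = −0.75 ln(1 − 0.472223) = −0.75 ln(0.527777)
  = −0.75 × (-0.639081) = 0.479311 substitutions/site.
Under a molecular clock d = 2μt, so t = d/(2μ) = 0.479311 / (2 × 5.1 × 10^-10) = 469.91 million years.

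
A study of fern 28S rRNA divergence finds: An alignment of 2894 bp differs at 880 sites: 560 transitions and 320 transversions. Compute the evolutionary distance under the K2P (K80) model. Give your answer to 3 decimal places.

P = 560/2894 ≈ 0.193504 and Q = 320/2894 ≈ 0.110574.
Under the Kimura two-parameter model, d = −½ ln(1 − 2P − Q) − ¼ ln(1 − 2Q).
1 − 2P − Q = 0.502418, giving −½ ln(0.502418) = 0.344161.
1 − 2Q = 0.778852, giving −¼ ln(0.778852) = 0.062484.
d = 0.344161 + 0.062484 = 0.406645.

0.407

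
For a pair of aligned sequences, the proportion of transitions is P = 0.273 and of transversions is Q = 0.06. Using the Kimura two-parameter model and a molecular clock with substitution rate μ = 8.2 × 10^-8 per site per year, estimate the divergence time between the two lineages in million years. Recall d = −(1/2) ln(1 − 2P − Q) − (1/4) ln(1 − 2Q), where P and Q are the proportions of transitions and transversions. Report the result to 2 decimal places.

Under the Kimura two-parameter model, d = −½ ln(1 − 2P − Q) − ¼ ln(1 − 2Q).
1 − 2P − Q = 0.394, giving −½ ln(0.394) = 0.465702.
1 − 2Q = 0.88, giving −¼ ln(0.88) = 0.031958.
d = 0.465702 + 0.031958 = 0.497660.
Under a molecular clock d = 2μt, so t = d/(2μ) = 0.497660 / (2 × 8.2 × 10^-8) = 3.03 million years.

3.03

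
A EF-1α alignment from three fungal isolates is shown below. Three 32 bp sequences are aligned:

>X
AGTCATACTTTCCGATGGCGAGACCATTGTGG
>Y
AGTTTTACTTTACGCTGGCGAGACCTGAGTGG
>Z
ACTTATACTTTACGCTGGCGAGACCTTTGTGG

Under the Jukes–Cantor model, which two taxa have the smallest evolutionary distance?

X–Y: 7/32 differ, p = 0.219, d = 0.259.
X–Z: 5/32 differ, p = 0.156, d = 0.175.
Y–Z: 4/32 differ, p = 0.125, d = 0.137.
The smallest distance is between Y and Z.

Y and Z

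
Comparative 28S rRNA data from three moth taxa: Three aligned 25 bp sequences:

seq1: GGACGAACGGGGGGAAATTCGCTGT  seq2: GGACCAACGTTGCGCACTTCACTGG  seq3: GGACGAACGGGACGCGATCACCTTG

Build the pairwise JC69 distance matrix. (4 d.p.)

d(seq1,seq2) = 0.4172, d(seq1,seq3) = 0.4904, d(seq2,seq3) = 0.5716

seq1–seq2: 8/25 sites differ → p = 0.32, d = −0.75 ln(1 − 0.426667) = 0.417216 ≈ 0.4172.
seq1–seq3: 9/25 sites differ → p = 0.36, d = −0.75 ln(1 − 0.48) = 0.490445 ≈ 0.4904.
seq2–seq3: 10/25 sites differ → p = 0.4, d = −0.75 ln(1 − 0.533333) = 0.571605 ≈ 0.5716.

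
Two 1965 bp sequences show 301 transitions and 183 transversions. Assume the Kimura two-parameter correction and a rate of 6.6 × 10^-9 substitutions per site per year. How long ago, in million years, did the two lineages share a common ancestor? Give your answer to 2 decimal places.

23.22

P = 301/1965 ≈ 0.153181 and Q = 183/1965 ≈ 0.09313.
Under the Kimura two-parameter model, d = −½ ln(1 − 2P − Q) − ¼ ln(1 − 2Q).
1 − 2P − Q = 0.600508, giving −½ ln(0.600508) = 0.254990.
1 − 2Q = 0.81374, giving −¼ ln(0.81374) = 0.051529.
d = 0.254990 + 0.051529 = 0.306519.
Under a molecular clock d = 2μt, so t = d/(2μ) = 0.306519 / (2 × 6.6 × 10^-9) = 23.22 million years.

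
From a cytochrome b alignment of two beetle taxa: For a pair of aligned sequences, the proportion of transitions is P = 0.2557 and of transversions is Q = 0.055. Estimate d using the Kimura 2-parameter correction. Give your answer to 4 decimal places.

0.4469

Under the Kimura two-parameter model, d = −½ ln(1 − 2P − Q) − ¼ ln(1 − 2Q).
1 − 2P − Q = 0.4336, giving −½ ln(0.4336) = 0.417816.
1 − 2Q = 0.89, giving −¼ ln(0.89) = 0.029133.
d = 0.417816 + 0.029133 = 0.446949.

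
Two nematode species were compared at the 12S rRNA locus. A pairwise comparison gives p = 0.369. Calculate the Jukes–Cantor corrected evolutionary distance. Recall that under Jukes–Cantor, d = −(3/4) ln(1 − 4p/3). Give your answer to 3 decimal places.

d = −(3/4) ln(1 − 4p/3) = −0.75 ln(1 − 0.492) = −0.75 ln(0.508)
  = −0.75 × (-0.677274) = 0.507956 substitutions/site.

0.508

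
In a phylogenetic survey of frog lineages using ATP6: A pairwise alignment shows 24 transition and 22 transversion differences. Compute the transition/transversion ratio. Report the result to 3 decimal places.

R = 24/22 = 1.090909… ≈ 1.091 (to 3 d.p.).

1.091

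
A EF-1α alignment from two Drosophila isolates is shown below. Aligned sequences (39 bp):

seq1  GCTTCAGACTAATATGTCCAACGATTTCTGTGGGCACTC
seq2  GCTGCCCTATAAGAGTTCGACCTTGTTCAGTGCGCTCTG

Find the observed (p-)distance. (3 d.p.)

The sequences differ at 17 of 39 positions.
p = 17/39 = 0.435897… ≈ 0.436 (to 3 d.p.).

0.436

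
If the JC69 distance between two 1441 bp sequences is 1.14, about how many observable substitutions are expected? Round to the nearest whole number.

Invert JC69: p = (3/4)(1 − e^(−4d/3)) = 0.75 × (1 − e^(-1.52)) = 0.75 × (1 − 0.218712) = 0.585966.
Expected differing sites = pL ≈ 0.585966 × 1441 = 844.377006 ≈ 844.

844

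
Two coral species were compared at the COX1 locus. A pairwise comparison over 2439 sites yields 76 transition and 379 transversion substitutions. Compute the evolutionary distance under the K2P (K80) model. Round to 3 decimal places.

P = 76/2439 ≈ 0.03116 and Q = 379/2439 ≈ 0.155392.
Under the Kimura two-parameter model, d = −½ ln(1 − 2P − Q) − ¼ ln(1 − 2Q).
1 − 2P − Q = 0.782288, giving −½ ln(0.782288) = 0.122766.
1 − 2Q = 0.689216, giving −¼ ln(0.689216) = 0.093050.
d = 0.122766 + 0.093050 = 0.215816.

0.216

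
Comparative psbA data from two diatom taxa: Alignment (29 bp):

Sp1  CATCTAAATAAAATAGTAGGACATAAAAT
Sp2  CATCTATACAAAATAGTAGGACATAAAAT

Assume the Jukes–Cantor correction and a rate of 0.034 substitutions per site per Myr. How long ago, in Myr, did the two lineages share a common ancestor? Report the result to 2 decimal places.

The sequences differ at 2 of 29 sites (7, 9), so p = 2/29 ≈ 0.068966.
d = −(3/4) ln(1 − 4p/3) = −0.75 ln(1 − 0.091955) = −0.75 ln(0.908045)
  = −0.75 × (-0.096461) = 0.072346 substitutions/site.
Under a molecular clock d = 2μt, so t = d/(2μ) = 0.072346 / (2 × 0.034) = 1.06 Myr.

1.06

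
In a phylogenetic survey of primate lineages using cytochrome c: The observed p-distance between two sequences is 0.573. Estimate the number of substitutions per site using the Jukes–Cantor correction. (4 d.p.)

d = −(3/4) ln(1 − 4p/3) = −0.75 ln(1 − 0.764) = −0.75 ln(0.236)
  = −0.75 × (-1.443923) = 1.082942 substitutions/site.

1.0829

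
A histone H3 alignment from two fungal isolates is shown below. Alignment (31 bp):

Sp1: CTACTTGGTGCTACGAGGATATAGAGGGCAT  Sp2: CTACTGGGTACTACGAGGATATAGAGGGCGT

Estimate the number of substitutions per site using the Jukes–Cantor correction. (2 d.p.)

0.10

The sequences differ at 3 of 31 sites (6, 10, 30), so p = 3/31 ≈ 0.096774.
d = −(3/4) ln(1 − 4p/3) = −0.75 ln(1 − 0.129032) = −0.75 ln(0.870968)
  = −0.75 × (-0.138150) = 0.103613 substitutions/site.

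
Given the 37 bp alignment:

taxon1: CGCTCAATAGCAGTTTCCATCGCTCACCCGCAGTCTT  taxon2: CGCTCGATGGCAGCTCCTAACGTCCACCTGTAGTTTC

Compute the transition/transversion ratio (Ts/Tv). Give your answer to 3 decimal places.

11.000

Transitions are A↔G and C↔T; transversions are all other mismatches.
Transitions: 11. Transversions: 1.
R = 11/1 = 11.000.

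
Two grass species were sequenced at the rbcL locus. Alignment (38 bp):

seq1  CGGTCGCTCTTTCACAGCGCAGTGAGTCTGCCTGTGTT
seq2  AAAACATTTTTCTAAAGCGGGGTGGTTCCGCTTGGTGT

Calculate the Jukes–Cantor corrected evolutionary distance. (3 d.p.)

0.824

The sequences differ at 19 of 38 sites, so p = 19/38 = 0.5.
d = −(3/4) ln(1 − 4p/3) = −0.75 ln(1 − 0.666667) = −0.75 ln(0.333333)
  = −0.75 × (-1.098613) = 0.823960 substitutions/site.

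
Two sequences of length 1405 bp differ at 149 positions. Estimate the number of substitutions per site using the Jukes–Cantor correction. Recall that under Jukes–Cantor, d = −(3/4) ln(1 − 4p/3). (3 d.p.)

p = 149/1405 ≈ 0.10605.
d = −(3/4) ln(1 − 4p/3) = −0.75 ln(1 − 0.1414) = −0.75 ln(0.8586)
  = −0.75 × (-0.152452) = 0.114339 substitutions/site.

0.114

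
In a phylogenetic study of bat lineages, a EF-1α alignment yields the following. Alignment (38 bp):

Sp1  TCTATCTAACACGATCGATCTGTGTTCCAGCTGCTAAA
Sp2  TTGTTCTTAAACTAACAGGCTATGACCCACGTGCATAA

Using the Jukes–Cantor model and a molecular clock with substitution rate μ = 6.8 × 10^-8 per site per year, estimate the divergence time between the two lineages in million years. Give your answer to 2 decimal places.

5.00

The sequences differ at 17 of 38 sites, so p = 17/38 ≈ 0.447368.
d = −(3/4) ln(1 − 4p/3) = −0.75 ln(1 − 0.596491) = −0.75 ln(0.403509)
  = −0.75 × (-0.907556) = 0.680667 substitutions/site.
Under a molecular clock d = 2μt, so t = d/(2μ) = 0.680667 / (2 × 6.8 × 10^-8) = 5.00 million years.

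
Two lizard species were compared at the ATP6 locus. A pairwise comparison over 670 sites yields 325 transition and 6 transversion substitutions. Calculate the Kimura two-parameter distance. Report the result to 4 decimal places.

P = 325/670 ≈ 0.485075 and Q = 6/670 ≈ 0.008955.
Under the Kimura two-parameter model, d = −½ ln(1 − 2P − Q) − ¼ ln(1 − 2Q).
1 − 2P − Q = 0.020895, giving −½ ln(0.020895) = 1.934123.
1 − 2Q = 0.98209, giving −¼ ln(0.98209) = 0.004518.
d = 1.934123 + 0.004518 = 1.938641.

1.9386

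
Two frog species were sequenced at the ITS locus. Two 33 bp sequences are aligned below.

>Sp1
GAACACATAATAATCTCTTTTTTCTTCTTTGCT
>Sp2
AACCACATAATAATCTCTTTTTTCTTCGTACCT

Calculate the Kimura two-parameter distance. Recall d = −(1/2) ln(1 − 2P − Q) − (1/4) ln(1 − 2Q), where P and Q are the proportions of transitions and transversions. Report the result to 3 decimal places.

0.170

Of 33 sites, 1 differences are transitions and 4 are transversions, so P = 1/33 ≈ 0.030303 and Q = 4/33 ≈ 0.121212.
Under the Kimura two-parameter model, d = −½ ln(1 − 2P − Q) − ¼ ln(1 − 2Q).
1 − 2P − Q = 0.818182, giving −½ ln(0.818182) = 0.100335.
1 − 2Q = 0.757576, giving −¼ ln(0.757576) = 0.069408.
d = 0.100335 + 0.069408 = 0.169743.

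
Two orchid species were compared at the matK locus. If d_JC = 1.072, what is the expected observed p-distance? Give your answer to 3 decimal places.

p = (3/4)(1 − e^(−4d/3)) = 0.75 × (1 − e^(-1.429333)) = 0.75 × (1 − 0.239469) = 0.570398.

0.570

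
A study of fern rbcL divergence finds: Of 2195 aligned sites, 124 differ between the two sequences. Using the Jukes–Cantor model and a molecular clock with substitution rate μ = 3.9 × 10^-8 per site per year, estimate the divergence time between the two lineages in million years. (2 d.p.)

p = 124/2195 ≈ 0.056492.
d = −(3/4) ln(1 − 4p/3) = −0.75 ln(1 − 0.075323) = −0.75 ln(0.924677)
  = −0.75 × (-0.078311) = 0.058733 substitutions/site.
Under a molecular clock d = 2μt, so t = d/(2μ) = 0.058733 / (2 × 3.9 × 10^-8) = 0.75 million years.

0.75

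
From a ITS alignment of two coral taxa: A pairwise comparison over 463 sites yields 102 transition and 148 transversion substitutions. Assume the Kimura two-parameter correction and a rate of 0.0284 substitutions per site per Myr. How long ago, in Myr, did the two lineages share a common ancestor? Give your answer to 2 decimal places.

P = 102/463 ≈ 0.220302 and Q = 148/463 ≈ 0.319654.
Under the Kimura two-parameter model, d = −½ ln(1 − 2P − Q) − ¼ ln(1 − 2Q).
1 − 2P − Q = 0.239742, giving −½ ln(0.239742) = 0.714096.
1 − 2Q = 0.360692, giving −¼ ln(0.360692) = 0.254933.
d = 0.714096 + 0.254933 = 0.969029.
Under a molecular clock d = 2μt, so t = d/(2μ) = 0.969029 / (2 × 0.0284) = 17.06 Myr.

17.06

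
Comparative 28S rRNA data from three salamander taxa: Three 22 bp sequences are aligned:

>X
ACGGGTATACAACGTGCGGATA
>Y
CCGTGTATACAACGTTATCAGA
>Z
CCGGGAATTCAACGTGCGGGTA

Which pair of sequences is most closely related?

X–Y: 7/22 differ, p = 0.318, d = 0.414.
X–Z: 4/22 differ, p = 0.182, d = 0.208.
Y–Z: 9/22 differ, p = 0.409, d = 0.591.
The smallest distance is between X and Z.

X and Z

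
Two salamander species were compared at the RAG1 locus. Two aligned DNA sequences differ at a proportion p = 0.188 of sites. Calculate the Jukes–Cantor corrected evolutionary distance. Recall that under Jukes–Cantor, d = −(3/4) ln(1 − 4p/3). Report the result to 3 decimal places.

0.216

d = −(3/4) ln(1 − 4p/3) = −0.75 ln(1 − 0.250667) = −0.75 ln(0.749333)
  = −0.75 × (-0.288572) = 0.216429 substitutions/site.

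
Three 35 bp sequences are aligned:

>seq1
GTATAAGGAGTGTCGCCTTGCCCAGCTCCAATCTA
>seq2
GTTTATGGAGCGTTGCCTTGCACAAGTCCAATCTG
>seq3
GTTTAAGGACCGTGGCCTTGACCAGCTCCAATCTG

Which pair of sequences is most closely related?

seq1–seq2: 8/35 differ, p = 0.229, d = 0.273.
seq1–seq3: 6/35 differ, p = 0.171, d = 0.195.
seq2–seq3: 7/35 differ, p = 0.200, d = 0.233.
The smallest distance is between seq1 and seq3.

seq1 and seq3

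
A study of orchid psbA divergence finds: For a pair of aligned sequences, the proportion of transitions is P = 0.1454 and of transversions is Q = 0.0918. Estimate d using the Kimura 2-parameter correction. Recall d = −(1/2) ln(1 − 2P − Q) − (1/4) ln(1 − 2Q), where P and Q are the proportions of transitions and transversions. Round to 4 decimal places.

0.2918

Under the Kimura two-parameter model, d = −½ ln(1 − 2P − Q) − ¼ ln(1 − 2Q).
1 − 2P − Q = 0.6174, giving −½ ln(0.6174) = 0.241119.
1 − 2Q = 0.8164, giving −¼ ln(0.8164) = 0.050713.
d = 0.241119 + 0.050713 = 0.291832.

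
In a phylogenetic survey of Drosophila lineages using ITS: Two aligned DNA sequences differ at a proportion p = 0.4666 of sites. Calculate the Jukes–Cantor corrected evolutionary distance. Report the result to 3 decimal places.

d = −(3/4) ln(1 − 4p/3) = −0.75 ln(1 − 0.622133) = −0.75 ln(0.377867)
  = −0.75 × (-0.973213) = 0.729910 substitutions/site.

0.730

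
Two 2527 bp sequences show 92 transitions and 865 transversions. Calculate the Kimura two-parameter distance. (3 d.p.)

0.557

P = 92/2527 ≈ 0.036407 and Q = 865/2527 ≈ 0.342303.
Under the Kimura two-parameter model, d = −½ ln(1 − 2P − Q) − ¼ ln(1 − 2Q).
1 − 2P − Q = 0.584883, giving −½ ln(0.584883) = 0.268172.
1 − 2Q = 0.315394, giving −¼ ln(0.315394) = 0.288483.
d = 0.268172 + 0.288483 = 0.556655.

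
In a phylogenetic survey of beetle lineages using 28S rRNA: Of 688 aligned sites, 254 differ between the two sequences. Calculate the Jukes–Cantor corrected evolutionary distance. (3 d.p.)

p = 254/688 ≈ 0.369186.
d = −(3/4) ln(1 − 4p/3) = −0.75 ln(1 − 0.492248) = −0.75 ln(0.507752)
  = −0.75 × (-0.677762) = 0.508322 substitutions/site.

0.508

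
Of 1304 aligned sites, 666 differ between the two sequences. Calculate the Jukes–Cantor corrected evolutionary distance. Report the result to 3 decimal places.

0.857

p = 666/1304 ≈ 0.510736.
d = −(3/4) ln(1 − 4p/3) = −0.75 ln(1 − 0.680981) = −0.75 ln(0.319019)
  = −0.75 × (-1.142505) = 0.856879 substitutions/site.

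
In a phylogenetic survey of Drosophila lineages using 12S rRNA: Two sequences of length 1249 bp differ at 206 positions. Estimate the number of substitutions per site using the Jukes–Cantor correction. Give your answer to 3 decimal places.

0.186

p = 206/1249 ≈ 0.164932.
d = −(3/4) ln(1 − 4p/3) = −0.75 ln(1 − 0.219909) = −0.75 ln(0.780091)
  = −0.75 × (-0.248345) = 0.186259 substitutions/site.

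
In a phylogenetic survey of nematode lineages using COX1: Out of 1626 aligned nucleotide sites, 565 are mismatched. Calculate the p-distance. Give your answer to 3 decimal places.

p = 565/1626 = 0.347478… ≈ 0.347 (to 3 d.p.).

0.347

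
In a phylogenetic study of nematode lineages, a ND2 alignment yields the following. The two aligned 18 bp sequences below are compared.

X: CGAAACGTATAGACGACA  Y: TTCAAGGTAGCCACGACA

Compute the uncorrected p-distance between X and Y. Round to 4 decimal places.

0.3889

The sequences differ at 7 of 18 positions (sites 1, 2, 3, 6, 10, 11, 12).
p = 7/18 = 0.388888… ≈ 0.3889 (to 4 d.p.).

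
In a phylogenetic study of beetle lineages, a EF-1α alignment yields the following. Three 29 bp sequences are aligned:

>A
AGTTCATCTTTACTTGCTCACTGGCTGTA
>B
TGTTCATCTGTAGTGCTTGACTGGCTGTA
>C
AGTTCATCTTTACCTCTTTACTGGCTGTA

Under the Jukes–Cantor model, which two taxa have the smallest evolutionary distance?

A–B: 7/29 differ, p = 0.241, d = 0.291.
A–C: 4/29 differ, p = 0.138, d = 0.152.
B–C: 6/29 differ, p = 0.207, d = 0.242.
The smallest distance is between A and C.

A and C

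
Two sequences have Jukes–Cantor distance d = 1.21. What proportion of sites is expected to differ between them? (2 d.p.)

p = (3/4)(1 − e^(−4d/3)) = 0.75 × (1 − e^(-1.613333)) = 0.75 × (1 − 0.199222) = 0.600584.

0.60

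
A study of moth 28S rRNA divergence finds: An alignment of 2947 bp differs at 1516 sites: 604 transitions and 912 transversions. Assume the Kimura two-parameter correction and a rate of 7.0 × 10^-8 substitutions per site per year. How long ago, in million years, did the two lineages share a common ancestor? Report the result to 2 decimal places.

P = 604/2947 ≈ 0.204954 and Q = 912/2947 ≈ 0.309467.
Under the Kimura two-parameter model, d = −½ ln(1 − 2P − Q) − ¼ ln(1 − 2Q).
1 − 2P − Q = 0.280625, giving −½ ln(0.280625) = 0.635368.
1 − 2Q = 0.381066, giving −¼ ln(0.381066) = 0.241196.
d = 0.635368 + 0.241196 = 0.876564.
Under a molecular clock d = 2μt, so t = d/(2μ) = 0.876564 / (2 × 7.0 × 10^-8) = 6.26 million years.

6.26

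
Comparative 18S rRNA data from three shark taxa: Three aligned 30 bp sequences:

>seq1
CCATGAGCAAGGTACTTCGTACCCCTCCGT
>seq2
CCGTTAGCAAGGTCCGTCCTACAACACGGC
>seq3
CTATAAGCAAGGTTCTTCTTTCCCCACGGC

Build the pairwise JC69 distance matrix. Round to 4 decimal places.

seq1–seq2: 10/30 sites differ → p ≈ 0.333333, d = −0.75 ln(1 − 0.444444) = 0.440839 ≈ 0.4408.
seq1–seq3: 8/30 sites differ → p ≈ 0.266667, d = −0.75 ln(1 − 0.355556) = 0.329526 ≈ 0.3295.
seq2–seq3: 9/30 sites differ → p = 0.3, d = −0.75 ln(1 − 0.4) = 0.383119 ≈ 0.3831.

d(seq1,seq2) = 0.4408, d(seq1,seq3) = 0.3295, d(seq2,seq3) = 0.3831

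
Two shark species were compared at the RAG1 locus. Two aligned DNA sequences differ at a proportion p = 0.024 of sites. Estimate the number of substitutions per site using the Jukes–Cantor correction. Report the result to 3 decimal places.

0.024

d = −(3/4) ln(1 − 4p/3) = −0.75 ln(1 − 0.032) = −0.75 ln(0.968)
  = −0.75 × (-0.032523) = 0.024392 substitutions/site.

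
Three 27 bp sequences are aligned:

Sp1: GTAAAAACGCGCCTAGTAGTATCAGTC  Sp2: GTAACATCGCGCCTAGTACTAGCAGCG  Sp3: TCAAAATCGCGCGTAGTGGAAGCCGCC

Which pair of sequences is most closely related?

Sp1–Sp2: 6/27 differ, p = 0.222, d = 0.264.
Sp1–Sp3: 9/27 differ, p = 0.333, d = 0.441.
Sp2–Sp3: 9/27 differ, p = 0.333, d = 0.441.
The smallest distance is between Sp1 and Sp2.

Sp1 and Sp2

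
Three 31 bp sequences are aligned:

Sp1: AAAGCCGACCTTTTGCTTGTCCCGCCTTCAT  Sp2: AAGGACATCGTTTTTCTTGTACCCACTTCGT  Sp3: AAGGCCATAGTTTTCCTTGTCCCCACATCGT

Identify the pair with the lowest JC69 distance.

Sp1–Sp2: 10/31 differ, p = 0.323, d = 0.422.
Sp1–Sp3: 10/31 differ, p = 0.323, d = 0.422.
Sp2–Sp3: 5/31 differ, p = 0.161, d = 0.182.
The smallest distance is between Sp2 and Sp3.

Sp2 and Sp3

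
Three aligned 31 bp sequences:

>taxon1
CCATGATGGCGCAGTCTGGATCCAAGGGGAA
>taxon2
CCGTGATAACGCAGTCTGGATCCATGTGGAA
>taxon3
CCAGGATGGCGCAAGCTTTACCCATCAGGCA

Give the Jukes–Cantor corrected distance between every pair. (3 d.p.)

d(taxon1,taxon2) = 0.182, d(taxon1,taxon3) = 0.422, d(taxon2,taxon3) = 0.544

taxon1–taxon2: 5/31 sites differ → p ≈ 0.16129, d = −0.75 ln(1 − 0.215053) = 0.181604 ≈ 0.182.
taxon1–taxon3: 10/31 sites differ → p ≈ 0.322581, d = −0.75 ln(1 − 0.430108) = 0.421731 ≈ 0.422.
taxon2–taxon3: 12/31 sites differ → p ≈ 0.387097, d = −0.75 ln(1 − 0.516129) = 0.544453 ≈ 0.544.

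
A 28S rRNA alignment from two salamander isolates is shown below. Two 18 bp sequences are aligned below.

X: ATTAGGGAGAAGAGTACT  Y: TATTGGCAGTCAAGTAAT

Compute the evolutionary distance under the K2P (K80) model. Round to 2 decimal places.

Of 18 sites, 1 differences are transitions and 7 are transversions, so P = 1/18 ≈ 0.055556 and Q = 7/18 ≈ 0.388889.
Under the Kimura two-parameter model, d = −½ ln(1 − 2P − Q) − ¼ ln(1 − 2Q).
1 − 2P − Q = 0.499999, giving −½ ln(0.499999) = 0.346575.
1 − 2Q = 0.222222, giving −¼ ln(0.222222) = 0.376020.
d = 0.346575 + 0.376020 = 0.722595.

0.72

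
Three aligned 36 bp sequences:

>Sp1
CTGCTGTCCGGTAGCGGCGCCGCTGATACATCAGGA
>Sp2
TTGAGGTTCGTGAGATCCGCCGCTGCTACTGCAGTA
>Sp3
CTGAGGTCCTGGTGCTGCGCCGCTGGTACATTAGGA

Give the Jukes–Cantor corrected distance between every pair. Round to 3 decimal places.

Sp1–Sp2: 13/36 sites differ → p ≈ 0.361111, d = −0.75 ln(1 − 0.481481) = 0.492584 ≈ 0.493.
Sp1–Sp3: 8/36 sites differ → p ≈ 0.222222, d = −0.75 ln(1 − 0.296296) = 0.263548 ≈ 0.264.
Sp2–Sp3: 12/36 sites differ → p ≈ 0.333333, d = −0.75 ln(1 − 0.444444) = 0.440839 ≈ 0.441.

d(Sp1,Sp2) = 0.493, d(Sp1,Sp3) = 0.264, d(Sp2,Sp3) = 0.441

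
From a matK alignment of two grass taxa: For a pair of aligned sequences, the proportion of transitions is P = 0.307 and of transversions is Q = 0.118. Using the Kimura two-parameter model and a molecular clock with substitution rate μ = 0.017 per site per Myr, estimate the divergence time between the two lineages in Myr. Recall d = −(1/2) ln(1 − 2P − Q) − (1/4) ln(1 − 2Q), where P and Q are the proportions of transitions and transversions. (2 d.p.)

21.34

Under the Kimura two-parameter model, d = −½ ln(1 − 2P − Q) − ¼ ln(1 − 2Q).
1 − 2P − Q = 0.268, giving −½ ln(0.268) = 0.658384.
1 − 2Q = 0.764, giving −¼ ln(0.764) = 0.067297.
d = 0.658384 + 0.067297 = 0.725681.
Under a molecular clock d = 2μt, so t = d/(2μ) = 0.725681 / (2 × 0.017) = 21.34 Myr.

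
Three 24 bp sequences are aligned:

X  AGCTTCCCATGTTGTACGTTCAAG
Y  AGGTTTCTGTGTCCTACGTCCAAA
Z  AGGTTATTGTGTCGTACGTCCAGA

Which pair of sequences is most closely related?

Y and Z

X–Y: 8/24 differ, p = 0.333, d = 0.441.
X–Z: 9/24 differ, p = 0.375, d = 0.520.
Y–Z: 4/24 differ, p = 0.167, d = 0.188.
The smallest distance is between Y and Z.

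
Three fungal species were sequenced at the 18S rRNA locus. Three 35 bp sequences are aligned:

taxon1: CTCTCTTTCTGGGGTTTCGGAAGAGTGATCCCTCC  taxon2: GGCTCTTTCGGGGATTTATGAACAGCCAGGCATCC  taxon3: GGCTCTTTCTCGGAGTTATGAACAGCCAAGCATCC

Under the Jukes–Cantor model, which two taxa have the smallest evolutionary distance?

taxon2 and taxon3

taxon1–taxon2: 12/35 differ, p = 0.343, d = 0.458.
taxon1–taxon3: 13/35 differ, p = 0.371, d = 0.513.
taxon2–taxon3: 4/35 differ, p = 0.114, d = 0.124.
The smallest distance is between taxon2 and taxon3.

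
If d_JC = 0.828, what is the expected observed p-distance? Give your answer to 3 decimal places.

0.501

p = (3/4)(1 − e^(−4d/3)) = 0.75 × (1 − e^(-1.104)) = 0.75 × (1 − 0.331542) = 0.501344.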